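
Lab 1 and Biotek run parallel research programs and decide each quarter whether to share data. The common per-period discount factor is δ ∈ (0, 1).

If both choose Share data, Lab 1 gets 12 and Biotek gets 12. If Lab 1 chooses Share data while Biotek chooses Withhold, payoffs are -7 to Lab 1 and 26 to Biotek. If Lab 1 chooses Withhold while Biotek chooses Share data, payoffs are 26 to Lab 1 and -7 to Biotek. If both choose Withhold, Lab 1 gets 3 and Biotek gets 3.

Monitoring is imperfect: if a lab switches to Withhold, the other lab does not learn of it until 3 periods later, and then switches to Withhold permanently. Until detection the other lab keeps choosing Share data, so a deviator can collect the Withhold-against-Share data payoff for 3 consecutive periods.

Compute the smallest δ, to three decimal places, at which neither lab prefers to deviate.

A deviator earns 26 for 3 periods, then 3 forever; cooperating earns 12 forever. Multiplying the IC by (1−δ):
12 ≥ 26(1−δ^3) + 3δ^3, so 23·δ^3 ≥ 14 and δ^3 ≥ 14/23.
δ ≥ (14/23)^(1/3) ≈ 0.847.

0.847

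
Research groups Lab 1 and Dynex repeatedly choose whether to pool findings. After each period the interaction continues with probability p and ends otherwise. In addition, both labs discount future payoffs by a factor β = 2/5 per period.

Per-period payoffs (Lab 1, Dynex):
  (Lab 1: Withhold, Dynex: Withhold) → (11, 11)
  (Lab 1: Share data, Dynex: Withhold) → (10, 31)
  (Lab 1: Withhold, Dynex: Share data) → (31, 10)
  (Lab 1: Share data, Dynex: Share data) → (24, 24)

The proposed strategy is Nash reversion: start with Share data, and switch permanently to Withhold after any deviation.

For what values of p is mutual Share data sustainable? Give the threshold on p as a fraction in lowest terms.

With continuation probability p and discount β, the effective per-period discount factor is βp.
Grim-trigger IC: βp ≥ (31−24)/(31−11) = 7/20.
So p ≥ (7/20)/(2/5) = 7/8.

7/8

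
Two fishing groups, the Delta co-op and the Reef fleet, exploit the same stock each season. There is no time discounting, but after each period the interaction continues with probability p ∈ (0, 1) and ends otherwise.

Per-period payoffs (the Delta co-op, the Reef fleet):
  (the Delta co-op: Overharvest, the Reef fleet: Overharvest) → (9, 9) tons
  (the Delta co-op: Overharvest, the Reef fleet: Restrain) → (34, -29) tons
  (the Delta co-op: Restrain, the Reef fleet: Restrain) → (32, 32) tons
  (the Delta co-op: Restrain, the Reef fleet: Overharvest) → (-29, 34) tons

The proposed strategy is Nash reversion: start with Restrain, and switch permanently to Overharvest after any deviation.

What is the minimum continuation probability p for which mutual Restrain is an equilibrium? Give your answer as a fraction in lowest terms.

Expected cooperation value is 32 + p·32 + p²·32 + … = 32/(1−p); deviation gives 34 + p·9/(1−p).
32 ≥ 34(1−p) + 9p ⇒ 25p ≥ 2 ⇒ p ≥ 2/25.

2/25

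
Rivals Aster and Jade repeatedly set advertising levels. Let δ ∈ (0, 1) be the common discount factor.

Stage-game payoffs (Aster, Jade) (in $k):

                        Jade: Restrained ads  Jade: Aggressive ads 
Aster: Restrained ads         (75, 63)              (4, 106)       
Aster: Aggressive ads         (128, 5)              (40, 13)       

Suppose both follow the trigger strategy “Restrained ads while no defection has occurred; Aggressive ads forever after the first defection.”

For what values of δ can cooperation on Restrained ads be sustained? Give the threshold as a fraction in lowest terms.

Aster's threshold: (128−75)/(128−40) = 53/88.
Jade's threshold: (106−63)/(106−13) = 43/93.
53/88 > 43/93, so Aster binds and δ* = 53/88.

53/88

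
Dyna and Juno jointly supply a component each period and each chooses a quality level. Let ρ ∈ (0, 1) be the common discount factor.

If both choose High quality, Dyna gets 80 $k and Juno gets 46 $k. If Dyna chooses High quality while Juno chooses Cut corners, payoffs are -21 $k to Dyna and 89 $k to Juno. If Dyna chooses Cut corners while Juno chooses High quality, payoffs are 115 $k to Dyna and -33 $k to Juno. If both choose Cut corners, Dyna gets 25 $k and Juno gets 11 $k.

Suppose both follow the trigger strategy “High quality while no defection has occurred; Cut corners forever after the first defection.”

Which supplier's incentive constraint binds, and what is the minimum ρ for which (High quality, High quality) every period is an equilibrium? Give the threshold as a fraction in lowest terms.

Juno; ρ ≥ 43/78

Dyna's threshold: (115−80)/(115−25) = 7/18.
Juno's threshold: (89−46)/(89−11) = 43/78.
7/18 < 43/78, so Juno binds and ρ* = 43/78.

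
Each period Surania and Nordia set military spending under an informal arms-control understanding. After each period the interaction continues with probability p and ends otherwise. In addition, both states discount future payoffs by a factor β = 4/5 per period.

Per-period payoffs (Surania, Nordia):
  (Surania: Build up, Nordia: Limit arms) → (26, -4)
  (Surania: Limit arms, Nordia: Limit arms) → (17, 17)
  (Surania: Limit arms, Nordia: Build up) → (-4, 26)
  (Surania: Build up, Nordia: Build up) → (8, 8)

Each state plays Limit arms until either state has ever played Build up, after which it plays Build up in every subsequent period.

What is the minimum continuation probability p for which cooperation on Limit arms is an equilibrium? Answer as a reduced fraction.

5/8

With continuation probability p and discount β, the effective per-period discount factor is βp.
Grim-trigger IC: βp ≥ (26−17)/(26−8) = 1/2.
So p ≥ (1/2)/(4/5) = 5/8.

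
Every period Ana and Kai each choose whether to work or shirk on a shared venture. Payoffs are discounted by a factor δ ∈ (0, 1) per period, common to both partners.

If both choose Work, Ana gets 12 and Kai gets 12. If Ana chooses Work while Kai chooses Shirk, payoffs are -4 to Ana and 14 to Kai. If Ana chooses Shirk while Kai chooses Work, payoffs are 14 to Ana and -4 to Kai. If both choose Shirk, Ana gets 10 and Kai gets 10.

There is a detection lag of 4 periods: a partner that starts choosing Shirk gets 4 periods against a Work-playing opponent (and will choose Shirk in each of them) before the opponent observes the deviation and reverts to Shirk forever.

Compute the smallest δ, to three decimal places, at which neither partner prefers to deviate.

The best deviation is to choose Shirk for all 4 undetected periods, earning 14 each, then 10 forever once detected.
Deviation value: 14(1−δ^4)/(1−δ) + 10δ^4/(1−δ); cooperation value: 12/(1−δ).
IC: 12 ≥ 14(1−δ^4) + 10δ^4 = 14 − 4δ^4.
So δ^4 ≥ 2/4 = 1/2, giving δ ≥ (1/2)^(1/4) ≈ 0.841.

0.841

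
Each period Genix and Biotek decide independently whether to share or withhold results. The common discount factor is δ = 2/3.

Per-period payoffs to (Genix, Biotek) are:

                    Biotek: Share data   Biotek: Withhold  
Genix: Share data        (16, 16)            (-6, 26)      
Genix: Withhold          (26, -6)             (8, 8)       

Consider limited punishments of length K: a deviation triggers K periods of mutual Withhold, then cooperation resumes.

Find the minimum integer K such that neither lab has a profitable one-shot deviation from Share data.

IC: δ(1−δ^K)/(1−δ) ≥ (26−16)/(16−8) = 5/4.
With δ = 2/3: need 1 − δ^K ≥ 5/4·(1−2/3)/(2/3), i.e. δ^K ≤ 0.3750.
Since (2/3)^2 = 0.4444 and (2/3)^3 = 0.2963, the smallest such K is 3.

3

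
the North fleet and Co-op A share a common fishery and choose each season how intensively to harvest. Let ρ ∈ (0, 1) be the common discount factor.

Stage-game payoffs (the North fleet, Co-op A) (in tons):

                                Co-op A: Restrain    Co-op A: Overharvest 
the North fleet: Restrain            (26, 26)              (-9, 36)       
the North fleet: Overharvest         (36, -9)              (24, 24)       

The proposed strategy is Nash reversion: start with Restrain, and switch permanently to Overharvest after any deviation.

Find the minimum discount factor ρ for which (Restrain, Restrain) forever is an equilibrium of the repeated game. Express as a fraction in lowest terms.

Cooperation forever yields 26 each period: 26/(1−ρ).
Deviating yields 36 once, then 24 forever: 36 + 24ρ/(1−ρ).
No profitable deviation requires 26/(1−ρ) ≥ 36 + 24ρ/(1−ρ).
Multiplying by (1−ρ): 26 ≥ 36(1−ρ) + 24ρ = 36 − 12ρ.
So 12ρ ≥ 10, i.e. ρ ≥ 10/12 = 5/6.

5/6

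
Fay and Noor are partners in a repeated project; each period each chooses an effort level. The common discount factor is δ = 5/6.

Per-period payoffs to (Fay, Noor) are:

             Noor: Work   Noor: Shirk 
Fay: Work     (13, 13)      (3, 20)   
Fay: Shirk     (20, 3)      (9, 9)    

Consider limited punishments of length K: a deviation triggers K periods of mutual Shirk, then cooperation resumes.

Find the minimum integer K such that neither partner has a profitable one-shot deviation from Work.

Need Σ_{k=1}^{K} δ^k ≥ (20−13)/(13−9) = 1.7500 at δ = 5/6.
At K = 2 the sum is 1.5278 < 1.7500; at K = 3 it is 2.1065 ≥ 1.7500.
So the minimum punishment length is K = 3.

3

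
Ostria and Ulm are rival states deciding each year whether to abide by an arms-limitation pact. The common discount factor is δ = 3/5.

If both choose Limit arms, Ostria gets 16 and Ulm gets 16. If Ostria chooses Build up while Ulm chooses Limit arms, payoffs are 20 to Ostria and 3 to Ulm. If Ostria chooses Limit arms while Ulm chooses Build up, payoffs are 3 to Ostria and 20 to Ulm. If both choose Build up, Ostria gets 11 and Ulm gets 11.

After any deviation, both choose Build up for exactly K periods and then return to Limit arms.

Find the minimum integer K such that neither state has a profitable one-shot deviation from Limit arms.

2

IC: δ(1−δ^K)/(1−δ) ≥ (20−16)/(16−11) = 4/5.
With δ = 3/5: need 1 − δ^K ≥ 4/5·(1−3/5)/(3/5), i.e. δ^K ≤ 0.4667.
Since (3/5)^1 = 0.6000 and (3/5)^2 = 0.3600, the smallest such K is 2.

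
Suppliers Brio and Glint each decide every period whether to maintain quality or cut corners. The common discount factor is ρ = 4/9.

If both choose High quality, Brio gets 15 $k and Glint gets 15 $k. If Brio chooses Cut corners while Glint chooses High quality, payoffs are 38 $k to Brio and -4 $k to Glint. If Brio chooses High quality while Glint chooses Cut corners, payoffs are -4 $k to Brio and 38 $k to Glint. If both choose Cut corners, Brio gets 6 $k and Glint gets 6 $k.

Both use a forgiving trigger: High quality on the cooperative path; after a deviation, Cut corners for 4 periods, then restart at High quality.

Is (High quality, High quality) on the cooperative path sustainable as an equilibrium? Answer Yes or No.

IC: ρ+…+ρ^4 ≥ (38−15)/(15−6) = 23/9.
At ρ = 4/9: partial sum = 0.7688 < 2.5556. Cooperation not sustainable.

No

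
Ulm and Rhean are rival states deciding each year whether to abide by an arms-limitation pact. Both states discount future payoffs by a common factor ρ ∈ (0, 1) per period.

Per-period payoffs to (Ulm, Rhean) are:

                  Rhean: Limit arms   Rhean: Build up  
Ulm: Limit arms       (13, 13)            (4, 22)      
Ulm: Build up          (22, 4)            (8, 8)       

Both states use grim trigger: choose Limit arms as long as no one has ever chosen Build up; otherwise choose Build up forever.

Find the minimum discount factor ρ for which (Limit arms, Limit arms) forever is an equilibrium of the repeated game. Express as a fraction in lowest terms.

13/(1−ρ) ≥ 22 + 8ρ/(1−ρ)
13 ≥ 22 − 14ρ
ρ ≥ 9/14.

9/14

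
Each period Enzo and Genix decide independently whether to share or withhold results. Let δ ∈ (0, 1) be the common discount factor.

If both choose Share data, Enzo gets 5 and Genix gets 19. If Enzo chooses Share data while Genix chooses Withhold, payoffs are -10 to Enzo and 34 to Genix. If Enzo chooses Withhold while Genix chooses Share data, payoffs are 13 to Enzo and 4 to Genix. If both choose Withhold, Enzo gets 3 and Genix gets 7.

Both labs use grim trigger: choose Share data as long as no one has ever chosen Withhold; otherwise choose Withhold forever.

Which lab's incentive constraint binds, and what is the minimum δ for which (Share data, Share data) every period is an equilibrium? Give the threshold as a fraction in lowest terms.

Enzo: cooperation gives 5 each period; deviation gives 13 once then 3 forever.
  5/(1−δ) ≥ 13 + 3δ/(1−δ) ⇒ δ ≥ 8/10 = 4/5.
Genix: cooperation gives 19 each period; deviation gives 34 once then 7 forever.
  δ ≥ 15/27 = 5/9.
Both must hold, so the binding constraint is Enzo's: δ ≥ 4/5.

Enzo; δ ≥ 4/5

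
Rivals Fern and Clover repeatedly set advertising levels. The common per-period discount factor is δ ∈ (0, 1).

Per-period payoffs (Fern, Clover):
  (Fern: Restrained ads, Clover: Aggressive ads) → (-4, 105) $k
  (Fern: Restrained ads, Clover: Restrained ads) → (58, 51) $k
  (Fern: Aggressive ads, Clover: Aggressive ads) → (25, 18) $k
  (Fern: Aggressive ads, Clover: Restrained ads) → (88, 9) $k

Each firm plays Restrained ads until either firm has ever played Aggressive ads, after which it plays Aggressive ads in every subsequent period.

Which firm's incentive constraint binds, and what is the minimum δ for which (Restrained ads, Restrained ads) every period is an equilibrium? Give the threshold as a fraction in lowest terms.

Clover; δ ≥ 18/29

Fern: cooperation gives 58 each period; deviation gives 88 once then 25 forever.
  58/(1−δ) ≥ 88 + 25δ/(1−δ) ⇒ δ ≥ 30/63 = 10/21.
Clover: cooperation gives 51 each period; deviation gives 105 once then 18 forever.
  δ ≥ 54/87 = 18/29.
Both must hold, so the binding constraint is Clover's: δ ≥ 18/29.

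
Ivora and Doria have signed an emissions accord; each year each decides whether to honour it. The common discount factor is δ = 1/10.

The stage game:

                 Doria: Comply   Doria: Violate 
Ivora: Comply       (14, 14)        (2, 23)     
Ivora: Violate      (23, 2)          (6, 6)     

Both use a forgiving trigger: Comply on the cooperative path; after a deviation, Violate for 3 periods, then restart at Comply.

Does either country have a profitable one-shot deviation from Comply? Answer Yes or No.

Yes

IC: δ+…+δ^3 ≥ (23−14)/(14−6) = 9/8.
At δ = 1/10: partial sum = 0.1110 < 1.1250. Cooperation not sustainable.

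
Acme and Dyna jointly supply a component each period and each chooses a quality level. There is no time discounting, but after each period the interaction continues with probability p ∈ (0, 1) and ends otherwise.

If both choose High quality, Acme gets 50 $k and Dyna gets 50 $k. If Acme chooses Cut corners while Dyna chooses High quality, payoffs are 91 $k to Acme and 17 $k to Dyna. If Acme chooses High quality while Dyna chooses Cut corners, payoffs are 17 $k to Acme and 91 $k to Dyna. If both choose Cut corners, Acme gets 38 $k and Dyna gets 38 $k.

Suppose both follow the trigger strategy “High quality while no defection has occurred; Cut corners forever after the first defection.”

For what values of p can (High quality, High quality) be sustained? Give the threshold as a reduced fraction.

With no time discounting, the continuation probability p plays the role of the discount factor.
Grim-trigger IC: 50/(1−p) ≥ 91 + 38p/(1−p) ⇒ p ≥ (91−50)/(91−38) = 41/53.

41/53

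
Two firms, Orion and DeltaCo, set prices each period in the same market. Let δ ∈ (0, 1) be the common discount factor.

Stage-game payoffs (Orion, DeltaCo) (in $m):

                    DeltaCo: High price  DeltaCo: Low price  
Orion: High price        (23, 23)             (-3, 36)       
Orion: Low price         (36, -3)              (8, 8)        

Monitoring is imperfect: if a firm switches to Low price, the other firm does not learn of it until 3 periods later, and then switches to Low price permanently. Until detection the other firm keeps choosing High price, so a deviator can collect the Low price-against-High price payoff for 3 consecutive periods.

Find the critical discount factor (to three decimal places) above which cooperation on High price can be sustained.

A deviator earns 36 for 3 periods, then 8 forever; cooperating earns 23 forever. Multiplying the IC by (1−δ):
23 ≥ 36(1−δ^3) + 8δ^3, so 28·δ^3 ≥ 13 and δ^3 ≥ 13/28.
δ ≥ (13/28)^(1/3) ≈ 0.774.

0.774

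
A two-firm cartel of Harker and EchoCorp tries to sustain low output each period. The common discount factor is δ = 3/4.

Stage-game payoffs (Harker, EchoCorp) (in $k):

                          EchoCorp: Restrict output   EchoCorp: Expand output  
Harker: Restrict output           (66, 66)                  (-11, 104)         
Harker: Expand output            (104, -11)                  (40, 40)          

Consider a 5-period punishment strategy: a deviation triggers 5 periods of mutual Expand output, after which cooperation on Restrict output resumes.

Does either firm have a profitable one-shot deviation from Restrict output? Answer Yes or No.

A one-shot deviation gives 104 now, then 40 for 5 periods, then back to 66.
Gain from deviating: (104−66) today; loss: (66−40) in each of the next 5 periods.
No-deviation condition: (66−40)(δ+…+δ^5) ≥ 104−66, i.e. δ+…+δ^5 ≥ 19/13.
At δ = 3/4: δ+…+δ^5 = 2.2881 ≥ 1.4615.
So cooperation is sustainable.

No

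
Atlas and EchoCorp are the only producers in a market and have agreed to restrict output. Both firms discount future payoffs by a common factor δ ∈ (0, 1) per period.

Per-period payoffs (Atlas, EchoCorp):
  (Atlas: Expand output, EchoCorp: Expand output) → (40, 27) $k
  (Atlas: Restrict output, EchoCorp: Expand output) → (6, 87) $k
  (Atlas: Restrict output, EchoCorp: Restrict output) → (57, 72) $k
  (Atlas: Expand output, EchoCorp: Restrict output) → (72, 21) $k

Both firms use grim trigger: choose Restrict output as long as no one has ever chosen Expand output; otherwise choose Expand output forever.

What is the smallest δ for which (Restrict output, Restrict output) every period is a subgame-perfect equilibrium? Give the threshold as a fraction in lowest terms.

Atlas's threshold: (72−57)/(72−40) = 15/32.
EchoCorp's threshold: (87−72)/(87−27) = 1/4.
15/32 > 1/4, so Atlas binds and δ* = 15/32.

15/32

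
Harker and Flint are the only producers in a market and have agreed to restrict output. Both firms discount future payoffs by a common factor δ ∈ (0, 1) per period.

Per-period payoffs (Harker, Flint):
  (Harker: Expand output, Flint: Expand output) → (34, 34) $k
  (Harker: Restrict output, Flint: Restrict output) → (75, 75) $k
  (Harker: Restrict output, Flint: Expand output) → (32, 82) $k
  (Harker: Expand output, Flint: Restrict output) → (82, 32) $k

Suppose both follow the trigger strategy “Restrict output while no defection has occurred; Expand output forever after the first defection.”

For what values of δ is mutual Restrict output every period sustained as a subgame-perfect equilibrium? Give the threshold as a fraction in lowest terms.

One-period gain from deviating is 82 − 75 = 7. The loss is 75 − 34 = 41 in every subsequent period, with present value 41·δ/(1−δ).
Deviation is unprofitable when 41·δ/(1−δ) ≥ 7, i.e. δ/(1−δ) ≥ 7/41.
Equivalently δ ≥ 7/(7+41) = 7/48.

7/48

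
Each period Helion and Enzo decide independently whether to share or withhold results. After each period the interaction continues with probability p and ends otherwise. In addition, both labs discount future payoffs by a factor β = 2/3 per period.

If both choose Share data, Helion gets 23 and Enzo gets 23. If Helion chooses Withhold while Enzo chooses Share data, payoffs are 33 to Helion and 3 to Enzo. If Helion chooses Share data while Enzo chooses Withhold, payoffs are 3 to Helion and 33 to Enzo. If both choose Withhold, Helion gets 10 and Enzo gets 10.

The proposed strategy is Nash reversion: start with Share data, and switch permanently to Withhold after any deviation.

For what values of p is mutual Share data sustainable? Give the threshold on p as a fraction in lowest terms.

Expected continuation weight on next period's payoff is β·p = 2/3·p, which plays the role of the discount factor.
Cooperation requires 2/3·p ≥ (33−23)/(33−10) = 10/23, hence p ≥ 15/23.

15/23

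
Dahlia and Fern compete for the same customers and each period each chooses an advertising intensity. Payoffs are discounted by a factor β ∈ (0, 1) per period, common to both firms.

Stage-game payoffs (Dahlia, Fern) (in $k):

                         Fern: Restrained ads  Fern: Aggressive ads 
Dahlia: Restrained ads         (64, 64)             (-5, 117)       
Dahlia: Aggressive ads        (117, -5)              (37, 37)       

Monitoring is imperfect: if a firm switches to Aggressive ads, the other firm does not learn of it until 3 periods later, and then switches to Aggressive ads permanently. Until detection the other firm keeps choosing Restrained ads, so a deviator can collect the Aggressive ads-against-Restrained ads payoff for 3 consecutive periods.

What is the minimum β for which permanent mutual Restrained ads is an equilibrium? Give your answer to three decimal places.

Deviating for the 3 undetected periods gains 117−64 = 53 per period over cooperation, then loses 64−37 = 27 per period forever once punishment starts.
Gain: 53(1 + β + … + β^2); loss: 27·β^3/(1−β).
No profitable deviation ⇔ 53(1−β^3) ≤ 27·β^3, i.e. β^3 ≥ 53/(53+27) = 53/80.
Hence β ≥ (53/80)^(1/3) ≈ 0.872.

0.872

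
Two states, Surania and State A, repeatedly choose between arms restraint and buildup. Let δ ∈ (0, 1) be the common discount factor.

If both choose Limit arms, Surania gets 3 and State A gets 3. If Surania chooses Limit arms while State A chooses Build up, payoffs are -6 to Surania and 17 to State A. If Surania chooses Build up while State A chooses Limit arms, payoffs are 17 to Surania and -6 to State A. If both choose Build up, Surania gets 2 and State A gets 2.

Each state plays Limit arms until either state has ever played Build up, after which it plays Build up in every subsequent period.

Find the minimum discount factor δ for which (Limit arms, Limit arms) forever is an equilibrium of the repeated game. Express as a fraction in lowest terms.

14/15

Cooperation forever yields 3 each period: 3/(1−δ).
Deviating yields 17 once, then 2 forever: 17 + 2δ/(1−δ).
No profitable deviation requires 3/(1−δ) ≥ 17 + 2δ/(1−δ).
Multiplying by (1−δ): 3 ≥ 17(1−δ) + 2δ = 17 − 15δ.
So 15δ ≥ 14, i.e. δ ≥ 14/15.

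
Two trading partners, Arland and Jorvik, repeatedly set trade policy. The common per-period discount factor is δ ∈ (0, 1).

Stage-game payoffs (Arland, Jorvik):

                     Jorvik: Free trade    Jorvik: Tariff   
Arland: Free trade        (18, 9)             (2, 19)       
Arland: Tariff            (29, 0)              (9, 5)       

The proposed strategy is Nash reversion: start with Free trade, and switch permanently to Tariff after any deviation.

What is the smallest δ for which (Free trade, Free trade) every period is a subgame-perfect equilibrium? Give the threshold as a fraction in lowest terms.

Arland: cooperation gives 18 each period; deviation gives 29 once then 9 forever.
  18/(1−δ) ≥ 29 + 9δ/(1−δ) ⇒ δ ≥ 11/20.
Jorvik: cooperation gives 9 each period; deviation gives 19 once then 5 forever.
  δ ≥ 10/14 = 5/7.
Both must hold, so the binding constraint is Jorvik's: δ ≥ 5/7.

5/7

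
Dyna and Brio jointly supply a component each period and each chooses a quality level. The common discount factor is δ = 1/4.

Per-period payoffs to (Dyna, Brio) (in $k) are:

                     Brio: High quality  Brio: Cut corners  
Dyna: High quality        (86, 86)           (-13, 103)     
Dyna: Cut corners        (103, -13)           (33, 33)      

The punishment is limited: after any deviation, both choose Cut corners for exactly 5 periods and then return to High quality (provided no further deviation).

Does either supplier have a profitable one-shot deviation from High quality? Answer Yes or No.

No

Comparing payoff streams over the 6 periods until play realigns: cooperate → 86(1+δ+…+δ^5); deviate → 103 + 33(δ+…+δ^5).
Cooperation is sustained iff (86−33)(δ+…+δ^5) ≥ 103−86.
δ+…+δ^5 = 1/4·(1−(1/4)^5)/(1−1/4) = 0.3330, and (103−86)/(86−33) = 0.3208.
0.3330 ≥ 0.3208, so cooperation is sustainable.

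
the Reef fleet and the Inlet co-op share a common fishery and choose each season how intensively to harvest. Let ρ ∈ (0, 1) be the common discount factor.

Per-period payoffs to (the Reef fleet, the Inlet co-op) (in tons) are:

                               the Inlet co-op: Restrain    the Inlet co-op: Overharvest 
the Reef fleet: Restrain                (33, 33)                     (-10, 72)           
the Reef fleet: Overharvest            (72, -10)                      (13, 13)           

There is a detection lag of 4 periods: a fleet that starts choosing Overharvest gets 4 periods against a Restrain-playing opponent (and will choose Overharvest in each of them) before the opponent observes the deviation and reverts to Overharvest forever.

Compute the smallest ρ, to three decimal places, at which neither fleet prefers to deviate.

A deviator earns 72 for 4 periods, then 13 forever; cooperating earns 33 forever. Multiplying the IC by (1−ρ):
33 ≥ 72(1−ρ^4) + 13ρ^4, so 59·ρ^4 ≥ 39 and ρ^4 ≥ 39/59.
ρ ≥ (39/59)^(1/4) ≈ 0.902.

0.902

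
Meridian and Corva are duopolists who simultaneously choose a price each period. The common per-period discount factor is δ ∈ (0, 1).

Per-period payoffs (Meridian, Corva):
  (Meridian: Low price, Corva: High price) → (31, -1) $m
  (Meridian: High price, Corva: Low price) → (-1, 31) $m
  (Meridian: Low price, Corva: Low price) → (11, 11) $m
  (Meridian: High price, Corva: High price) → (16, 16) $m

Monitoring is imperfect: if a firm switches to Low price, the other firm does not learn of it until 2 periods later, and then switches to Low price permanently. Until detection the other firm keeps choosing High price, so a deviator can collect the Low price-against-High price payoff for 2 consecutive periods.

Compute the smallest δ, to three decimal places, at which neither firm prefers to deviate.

Deviating for the 2 undetected periods gains 31−16 = 15 per period over cooperation, then loses 16−11 = 5 per period forever once punishment starts.
Gain: 15(1 + δ + … + δ^1); loss: 5·δ^2/(1−δ).
No profitable deviation ⇔ 15(1−δ^2) ≤ 5·δ^2, i.e. δ^2 ≥ 15/(15+5) = 3/4.
Hence δ ≥ (3/4)^(1/2) ≈ 0.866.

0.866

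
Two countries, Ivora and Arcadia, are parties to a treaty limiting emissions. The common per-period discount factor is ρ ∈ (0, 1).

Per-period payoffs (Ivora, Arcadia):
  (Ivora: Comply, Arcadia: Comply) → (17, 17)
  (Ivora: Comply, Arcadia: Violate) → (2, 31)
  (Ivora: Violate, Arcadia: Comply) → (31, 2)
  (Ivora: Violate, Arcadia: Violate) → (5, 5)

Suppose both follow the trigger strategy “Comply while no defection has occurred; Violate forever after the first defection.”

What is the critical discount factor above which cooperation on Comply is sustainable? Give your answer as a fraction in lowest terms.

One-period gain from deviating is 31 − 17 = 14. The loss is 17 − 5 = 12 in every subsequent period, with present value 12·ρ/(1−ρ).
Deviation is unprofitable when 12·ρ/(1−ρ) ≥ 14, i.e. ρ/(1−ρ) ≥ 7/6.
Equivalently ρ ≥ 14/(14+12) = 7/13.

7/13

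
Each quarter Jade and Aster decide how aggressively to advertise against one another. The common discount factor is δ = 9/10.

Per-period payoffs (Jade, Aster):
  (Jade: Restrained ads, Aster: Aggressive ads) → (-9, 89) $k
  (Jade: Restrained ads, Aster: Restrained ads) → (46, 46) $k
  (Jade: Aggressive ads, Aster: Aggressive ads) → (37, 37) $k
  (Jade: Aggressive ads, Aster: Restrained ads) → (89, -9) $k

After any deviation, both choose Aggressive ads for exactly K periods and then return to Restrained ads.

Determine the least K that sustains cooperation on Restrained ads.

No profitable deviation requires (46−37)(δ+…+δ^K) ≥ 89−46, i.e. δ+…+δ^K ≥ 43/9 ≈ 4.7778.
With δ = 9/10, the partial sums are K=1: 0.9000, K=2: 1.7100, …, K=6: 4.2170, K=7: 4.6953, K=8: 5.1258.
K = 8 is the first length at which the sum reaches 4.7778.

8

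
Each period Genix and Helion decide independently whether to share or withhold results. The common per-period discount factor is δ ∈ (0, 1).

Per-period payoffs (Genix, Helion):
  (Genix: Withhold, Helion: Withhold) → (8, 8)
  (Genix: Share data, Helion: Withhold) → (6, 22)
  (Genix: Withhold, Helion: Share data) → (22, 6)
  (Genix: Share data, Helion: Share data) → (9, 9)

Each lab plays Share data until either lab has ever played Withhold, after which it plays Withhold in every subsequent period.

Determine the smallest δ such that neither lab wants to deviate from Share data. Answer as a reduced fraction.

13/14

One-period gain from deviating is 22 − 9 = 13. The loss is 9 − 8 = 1 in every subsequent period, with present value 1·δ/(1−δ).
Deviation is unprofitable when 1·δ/(1−δ) ≥ 13, i.e. δ/(1−δ) ≥ 13.
Equivalently δ ≥ 13/(13+1) = 13/14.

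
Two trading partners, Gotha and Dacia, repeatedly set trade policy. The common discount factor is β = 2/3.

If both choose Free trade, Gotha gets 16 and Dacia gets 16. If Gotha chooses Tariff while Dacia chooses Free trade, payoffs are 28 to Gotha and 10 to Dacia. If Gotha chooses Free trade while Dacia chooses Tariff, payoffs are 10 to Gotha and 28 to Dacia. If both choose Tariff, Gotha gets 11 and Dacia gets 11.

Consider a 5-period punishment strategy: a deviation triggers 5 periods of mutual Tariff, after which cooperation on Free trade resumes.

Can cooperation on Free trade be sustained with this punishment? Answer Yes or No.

No

IC: β+…+β^5 ≥ (28−16)/(16−11) = 12/5.
At β = 2/3: partial sum = 1.7366 < 2.4000. Cooperation not sustainable.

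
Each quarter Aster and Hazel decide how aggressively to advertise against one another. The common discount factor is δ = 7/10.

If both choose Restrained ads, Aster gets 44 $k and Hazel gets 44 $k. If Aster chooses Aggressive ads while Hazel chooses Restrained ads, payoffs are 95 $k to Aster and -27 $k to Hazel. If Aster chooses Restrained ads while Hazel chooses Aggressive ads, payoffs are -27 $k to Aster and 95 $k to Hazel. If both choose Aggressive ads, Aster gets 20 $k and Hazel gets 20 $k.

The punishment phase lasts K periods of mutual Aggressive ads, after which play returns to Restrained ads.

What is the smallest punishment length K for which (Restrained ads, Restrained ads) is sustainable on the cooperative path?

7

IC: δ(1−δ^K)/(1−δ) ≥ (95−44)/(44−20) = 17/8.
With δ = 7/10: need 1 − δ^K ≥ 17/8·(1−7/10)/(7/10), i.e. δ^K ≤ 0.0893.
Since (7/10)^6 = 0.1176 and (7/10)^7 = 0.0824, the smallest such K is 7.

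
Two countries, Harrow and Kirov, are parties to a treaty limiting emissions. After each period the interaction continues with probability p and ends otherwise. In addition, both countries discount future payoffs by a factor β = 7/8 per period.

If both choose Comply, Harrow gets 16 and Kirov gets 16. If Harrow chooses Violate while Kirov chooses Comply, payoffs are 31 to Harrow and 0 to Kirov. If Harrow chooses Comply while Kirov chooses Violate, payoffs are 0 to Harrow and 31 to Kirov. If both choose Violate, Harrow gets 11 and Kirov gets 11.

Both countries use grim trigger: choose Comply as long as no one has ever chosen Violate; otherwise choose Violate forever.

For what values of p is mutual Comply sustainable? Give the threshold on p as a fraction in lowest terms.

Expected continuation weight on next period's payoff is β·p = 7/8·p, which plays the role of the discount factor.
Cooperation requires 7/8·p ≥ (31−16)/(31−11) = 3/4, hence p ≥ 6/7.

6/7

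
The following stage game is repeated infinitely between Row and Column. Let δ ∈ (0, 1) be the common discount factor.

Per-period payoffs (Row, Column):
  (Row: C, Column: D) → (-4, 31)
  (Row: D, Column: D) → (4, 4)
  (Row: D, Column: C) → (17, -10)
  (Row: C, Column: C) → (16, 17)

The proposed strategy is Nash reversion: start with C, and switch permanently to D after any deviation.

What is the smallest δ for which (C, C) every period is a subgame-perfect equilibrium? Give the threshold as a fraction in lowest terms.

14/27

Row: cooperation gives 16 each period; deviation gives 17 once then 4 forever.
  16/(1−δ) ≥ 17 + 4δ/(1−δ) ⇒ δ ≥ 1/13.
Column: cooperation gives 17 each period; deviation gives 31 once then 4 forever.
  δ ≥ 14/27.
Both must hold, so the binding constraint is Column's: δ ≥ 14/27.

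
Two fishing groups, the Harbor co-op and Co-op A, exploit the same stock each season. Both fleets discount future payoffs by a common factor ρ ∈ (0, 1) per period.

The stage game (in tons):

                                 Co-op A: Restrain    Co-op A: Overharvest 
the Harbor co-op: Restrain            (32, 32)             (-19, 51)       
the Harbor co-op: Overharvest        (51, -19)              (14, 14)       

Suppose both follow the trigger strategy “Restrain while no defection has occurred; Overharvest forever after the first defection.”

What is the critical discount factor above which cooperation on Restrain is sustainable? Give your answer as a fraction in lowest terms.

Under grim trigger the critical discount factor is (T−C)/(T−P) with T = 51, C = 32, P = 14.
ρ* = (51−32)/(51−14) = 19/37.

19/37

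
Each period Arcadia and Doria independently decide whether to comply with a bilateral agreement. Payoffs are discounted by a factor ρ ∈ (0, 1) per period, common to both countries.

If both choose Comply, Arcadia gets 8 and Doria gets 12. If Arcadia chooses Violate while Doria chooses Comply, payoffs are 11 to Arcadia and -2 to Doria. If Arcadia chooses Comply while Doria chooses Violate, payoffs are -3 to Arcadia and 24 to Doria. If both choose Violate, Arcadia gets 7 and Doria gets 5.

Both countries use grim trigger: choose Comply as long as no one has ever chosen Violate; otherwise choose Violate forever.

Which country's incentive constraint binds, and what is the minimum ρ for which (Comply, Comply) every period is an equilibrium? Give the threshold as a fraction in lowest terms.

Arcadia's threshold: (11−8)/(11−7) = 3/4.
Doria's threshold: (24−12)/(24−5) = 12/19.
3/4 > 12/19, so Arcadia binds and ρ* = 3/4.

Arcadia; ρ ≥ 3/4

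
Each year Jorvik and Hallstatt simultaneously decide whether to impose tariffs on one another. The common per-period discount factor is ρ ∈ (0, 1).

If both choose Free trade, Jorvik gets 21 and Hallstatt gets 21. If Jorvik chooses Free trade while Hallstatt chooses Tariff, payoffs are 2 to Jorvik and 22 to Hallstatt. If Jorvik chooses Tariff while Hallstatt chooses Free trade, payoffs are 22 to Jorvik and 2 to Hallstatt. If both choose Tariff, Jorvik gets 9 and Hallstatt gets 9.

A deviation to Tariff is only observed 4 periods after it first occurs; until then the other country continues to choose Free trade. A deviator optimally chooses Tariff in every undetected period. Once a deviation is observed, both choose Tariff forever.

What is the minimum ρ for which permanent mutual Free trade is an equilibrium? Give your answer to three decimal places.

0.527

Deviating for the 4 undetected periods gains 22−21 = 1 per period over cooperation, then loses 21−9 = 12 per period forever once punishment starts.
Gain: 1(1 + ρ + … + ρ^3); loss: 12·ρ^4/(1−ρ).
No profitable deviation ⇔ 1(1−ρ^4) ≤ 12·ρ^4, i.e. ρ^4 ≥ 1/(1+12) = 1/13.
Hence ρ ≥ (1/13)^(1/4) ≈ 0.527.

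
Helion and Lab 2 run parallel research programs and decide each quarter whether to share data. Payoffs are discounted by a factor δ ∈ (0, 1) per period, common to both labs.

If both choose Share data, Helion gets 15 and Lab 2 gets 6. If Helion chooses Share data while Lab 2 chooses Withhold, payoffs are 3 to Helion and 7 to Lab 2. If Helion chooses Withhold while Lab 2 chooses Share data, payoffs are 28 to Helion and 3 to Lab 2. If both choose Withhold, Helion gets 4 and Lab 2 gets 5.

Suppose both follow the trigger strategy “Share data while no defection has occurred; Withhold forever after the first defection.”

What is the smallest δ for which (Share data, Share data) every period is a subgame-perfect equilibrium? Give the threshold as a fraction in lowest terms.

Helion: cooperation gives 15 each period; deviation gives 28 once then 4 forever.
  15/(1−δ) ≥ 28 + 4δ/(1−δ) ⇒ δ ≥ 13/24.
Lab 2: cooperation gives 6 each period; deviation gives 7 once then 5 forever.
  δ ≥ 1/2.
Both must hold, so the binding constraint is Helion's: δ ≥ 13/24.

13/24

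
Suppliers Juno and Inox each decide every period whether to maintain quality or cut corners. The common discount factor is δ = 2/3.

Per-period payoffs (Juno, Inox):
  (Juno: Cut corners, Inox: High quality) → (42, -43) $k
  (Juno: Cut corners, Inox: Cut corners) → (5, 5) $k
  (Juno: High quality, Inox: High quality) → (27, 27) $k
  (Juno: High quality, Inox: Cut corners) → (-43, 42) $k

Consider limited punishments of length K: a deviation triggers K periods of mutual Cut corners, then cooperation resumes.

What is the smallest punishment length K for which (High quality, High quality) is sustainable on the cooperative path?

2

No profitable deviation requires (27−5)(δ+…+δ^K) ≥ 42−27, i.e. δ+…+δ^K ≥ 15/22 ≈ 0.6818.
With δ = 2/3, the partial sums are K=1: 0.6667, K=2: 1.1111.
K = 2 is the first length at which the sum reaches 0.6818.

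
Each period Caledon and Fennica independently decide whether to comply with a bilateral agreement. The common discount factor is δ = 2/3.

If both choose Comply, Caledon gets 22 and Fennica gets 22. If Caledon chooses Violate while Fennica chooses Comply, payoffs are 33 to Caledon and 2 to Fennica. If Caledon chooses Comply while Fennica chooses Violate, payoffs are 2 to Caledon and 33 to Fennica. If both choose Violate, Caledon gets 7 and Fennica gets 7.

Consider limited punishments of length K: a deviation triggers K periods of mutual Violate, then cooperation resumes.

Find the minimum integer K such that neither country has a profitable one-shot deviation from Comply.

IC: δ(1−δ^K)/(1−δ) ≥ (33−22)/(22−7) = 11/15.
With δ = 2/3: need 1 − δ^K ≥ 11/15·(1−2/3)/(2/3), i.e. δ^K ≤ 0.6333.
Since (2/3)^1 = 0.6667 and (2/3)^2 = 0.4444, the smallest such K is 2.

2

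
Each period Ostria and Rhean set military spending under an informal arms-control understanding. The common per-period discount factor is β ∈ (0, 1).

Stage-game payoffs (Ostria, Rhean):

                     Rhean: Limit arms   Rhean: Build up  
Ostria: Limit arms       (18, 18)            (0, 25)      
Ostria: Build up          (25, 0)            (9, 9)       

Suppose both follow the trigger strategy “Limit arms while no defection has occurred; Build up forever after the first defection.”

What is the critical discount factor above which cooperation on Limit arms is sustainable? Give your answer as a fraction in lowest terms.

18/(1−β) ≥ 25 + 9β/(1−β)
18 ≥ 25 − 16β
β ≥ 7/16.

7/16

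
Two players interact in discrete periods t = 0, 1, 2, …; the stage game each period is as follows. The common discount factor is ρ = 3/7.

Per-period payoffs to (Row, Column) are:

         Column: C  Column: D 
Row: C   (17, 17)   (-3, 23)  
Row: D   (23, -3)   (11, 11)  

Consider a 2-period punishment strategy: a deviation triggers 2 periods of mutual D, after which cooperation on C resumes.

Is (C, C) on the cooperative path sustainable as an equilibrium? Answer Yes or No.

IC: ρ+…+ρ^2 ≥ (23−17)/(17−11) = 1.
At ρ = 3/7: partial sum = 0.6122 < 1.0000. Cooperation not sustainable.

No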